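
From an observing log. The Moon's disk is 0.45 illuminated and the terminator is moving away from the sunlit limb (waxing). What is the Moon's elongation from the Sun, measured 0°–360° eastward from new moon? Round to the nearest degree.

From f = (1 − cos θ)/2: cos θ = 1 − 2×0.45 = 0.100; arccos → 84.3°.
The Moon is waxing (0°–180°), so θ = 84.3° directly.

84°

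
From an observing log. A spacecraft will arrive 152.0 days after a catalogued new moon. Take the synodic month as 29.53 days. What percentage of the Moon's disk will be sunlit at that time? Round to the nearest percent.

152.0/29.53 = 5.147 lunations, so 5 complete cycles and 4.35 d into the next.
Elongation θ = 360° × 4.35/29.53 ≈ 53.0°.
cos 53.0° = 0.601, so f = (1 − 0.601)/2 = 0.199, so 20%.

20%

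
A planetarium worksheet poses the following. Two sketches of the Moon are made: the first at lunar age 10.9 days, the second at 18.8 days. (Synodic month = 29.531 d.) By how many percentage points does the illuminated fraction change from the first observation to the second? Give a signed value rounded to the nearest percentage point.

-1 percentage points

θ₁ = 360° × 10.9/29.531 = 132.9°, f₁ = (1 − cos θ₁)/2 = 0.840.
θ₂ = 360° × 18.8/29.531 = 229.2°, f₂ = (1 − cos θ₂)/2 = 0.827.
Change = f₂ − f₁ = -0.013 → -1 percentage points.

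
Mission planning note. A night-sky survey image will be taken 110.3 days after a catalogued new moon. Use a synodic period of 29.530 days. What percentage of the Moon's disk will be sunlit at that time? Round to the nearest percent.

110.3/29.530 = 3.735 lunations, so 3 complete cycles and 21.71 d into the next.
Elongation θ = 360° × 21.71/29.530 ≈ 264.7°.
Illuminated fraction = (1 − cos 264.7°)/2 = (1 − (-0.093))/2 ≈ 0.546, so 55%.

55%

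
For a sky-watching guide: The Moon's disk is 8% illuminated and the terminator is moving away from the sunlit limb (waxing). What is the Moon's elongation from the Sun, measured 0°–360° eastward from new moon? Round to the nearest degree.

cos θ = 1 − 2f = 0.840, giving a principal value of 32.9°.
Waxing ⇒ before full, so θ = 32.9°.

33°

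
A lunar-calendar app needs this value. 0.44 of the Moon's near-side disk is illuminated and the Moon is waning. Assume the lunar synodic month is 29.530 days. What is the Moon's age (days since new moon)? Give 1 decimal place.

22.7 days

Invert f = (1 − cos θ)/2 to get cos θ = 1 − 2(0.44) = 0.120, hence θ₀ = arccos 0.120 = 83.1°.
Since the Moon is past full (waning), take the reflex angle: θ = 360° − 83.1° = 276.9°.
At 360°/29.530 d per day, 276.9° corresponds to 22.71 days.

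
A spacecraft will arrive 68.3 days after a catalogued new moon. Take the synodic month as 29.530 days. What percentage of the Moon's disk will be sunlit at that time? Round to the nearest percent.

69%

68.3/29.530 = 2.313 lunations, so 2 complete cycles and 9.24 d into the next.
Phase angle: θ = 360°·(9.24 d)/(29.530 d) = 112.6°.
With cos θ = (-0.385), the lit fraction is (1 − (-0.385))/2 ≈ 0.693, so 69%.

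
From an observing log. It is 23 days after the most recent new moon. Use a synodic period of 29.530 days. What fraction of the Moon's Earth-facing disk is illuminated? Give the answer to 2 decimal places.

0.41

The Moon has covered 23/29.530 of its cycle, so θ ≈ 360° × 23/29.530 = 280.4°.
With cos θ = 0.180, the lit fraction is (1 − 0.180)/2 ≈ 0.410.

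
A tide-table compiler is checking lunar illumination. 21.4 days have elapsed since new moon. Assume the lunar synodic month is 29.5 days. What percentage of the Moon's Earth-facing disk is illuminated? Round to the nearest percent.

58%

Phase angle: θ = 360°·(21.4 d)/(29.5 d) = 261.2°.
Illuminated fraction = (1 − cos 261.2°)/2 = (1 − (-0.154))/2 ≈ 0.577, so 58%.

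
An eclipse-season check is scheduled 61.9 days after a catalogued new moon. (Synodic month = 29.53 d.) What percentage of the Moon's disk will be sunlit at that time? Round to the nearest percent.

9%

61.9 d spans 2 complete synodic months (2 × 29.53 = 59.06 d) plus 2.84 d.
Elongation θ = 360° × 2.84/29.53 ≈ 34.6°.
cos 34.6° = 0.823, so f = (1 − 0.823)/2 = 0.089, so 9%.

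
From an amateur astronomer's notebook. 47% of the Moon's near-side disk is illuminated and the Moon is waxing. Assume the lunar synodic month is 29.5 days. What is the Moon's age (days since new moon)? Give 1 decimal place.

cos θ = 1 − 2f = 0.060, giving a principal value of 86.6°.
Waxing ⇒ before full, so θ = 86.6°.
At 360°/29.5 d per day, 86.6° corresponds to 7.09 days.

7.1 days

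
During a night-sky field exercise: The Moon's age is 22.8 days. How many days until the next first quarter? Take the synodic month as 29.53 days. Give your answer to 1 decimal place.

14.1 days

First quarter occurs at elongation 90°, i.e. at age 29.53 × 90/360 = 7.383 d.
This lunation's first quarter (7.383 d) has passed, so add one period: 36.913 − 22.8 = 14.113 days.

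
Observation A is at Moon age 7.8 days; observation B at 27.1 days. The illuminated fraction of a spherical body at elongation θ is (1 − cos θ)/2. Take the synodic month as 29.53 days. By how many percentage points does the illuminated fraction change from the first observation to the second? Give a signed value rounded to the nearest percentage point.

θ₁ = 360° × 7.8/29.53 = 95.1°, f₁ = (1 − cos θ₁)/2 = 0.544.
θ₂ = 360° × 27.1/29.53 = 330.4°, f₂ = (1 − cos θ₂)/2 = 0.065.
Change = f₂ − f₁ = -0.479 → -48 percentage points.

-48 percentage points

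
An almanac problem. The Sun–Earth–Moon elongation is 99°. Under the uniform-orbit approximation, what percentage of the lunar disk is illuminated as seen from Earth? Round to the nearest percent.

58%

f = (1 − cos 99°)/2 = (1 − (-0.156))/2 ≈ 0.578, i.e. 58%.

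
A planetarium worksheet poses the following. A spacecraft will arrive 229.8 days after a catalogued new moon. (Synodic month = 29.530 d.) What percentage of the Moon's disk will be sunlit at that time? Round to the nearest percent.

229.8 d spans 7 complete synodic months (7 × 29.530 = 206.71 d) plus 23.09 d.
Elongation θ = 360° × 23.09/29.530 ≈ 281.5°.
With cos θ = 0.199, the lit fraction is (1 − 0.199)/2 ≈ 0.400, so 40%.

40%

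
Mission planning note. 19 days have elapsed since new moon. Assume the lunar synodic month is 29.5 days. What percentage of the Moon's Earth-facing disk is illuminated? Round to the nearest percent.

81%

The Moon has covered 19/29.5 of its cycle, so θ ≈ 360° × 19/29.5 = 231.9°.
With cos θ = (-0.618), the lit fraction is (1 − (-0.618))/2 ≈ 0.809, so 81%.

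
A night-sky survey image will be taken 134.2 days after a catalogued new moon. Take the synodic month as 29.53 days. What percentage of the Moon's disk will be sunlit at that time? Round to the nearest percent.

98%

Reduce mod P: 134.2 − 4×29.53 = 16.08 d into the current lunation.
Phase angle: θ = 360°·(16.08 d)/(29.53 d) = 196.0°.
With cos θ = (-0.961), the lit fraction is (1 − (-0.961))/2 ≈ 0.981, so 98%.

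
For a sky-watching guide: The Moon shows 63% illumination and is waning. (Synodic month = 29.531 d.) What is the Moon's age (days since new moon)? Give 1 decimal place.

20.9 days

cos θ = 1 − 2f = -0.260, giving a principal value of 105.1°.
Waning ⇒ past full, so θ = 360° − 105.1° = 254.9°.
Age = 29.531 × 254.9°/360° ≈ 20.91 days.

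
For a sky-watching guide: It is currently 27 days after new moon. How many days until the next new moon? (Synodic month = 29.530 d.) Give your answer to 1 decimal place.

2.5 days

The next new moon completes the synodic month: 29.530 − 27 = 2.530 days.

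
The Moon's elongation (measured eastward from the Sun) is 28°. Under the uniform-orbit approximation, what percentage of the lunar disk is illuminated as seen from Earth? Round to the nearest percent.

6%

Half-versine of 28°: (1 − 0.883)/2 = 0.059, i.e. 6%.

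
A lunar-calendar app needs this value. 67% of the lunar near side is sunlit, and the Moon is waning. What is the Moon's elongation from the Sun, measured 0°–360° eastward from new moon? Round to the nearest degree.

250°

Invert f = (1 − cos θ)/2 to get cos θ = 1 − 2(0.67) = -0.340, hence θ₀ = arccos -0.340 = 109.9°.
Since the Moon is past full (waning), take the reflex angle: θ = 360° − 109.9° = 250.1°.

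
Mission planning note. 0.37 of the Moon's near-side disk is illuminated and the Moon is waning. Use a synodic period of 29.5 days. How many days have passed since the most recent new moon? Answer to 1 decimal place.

cos θ = 1 − 2f = 0.260, giving a principal value of 74.9°.
Waning ⇒ past full, so θ = 360° − 74.9° = 285.1°.
Age = 29.5 × 285.1°/360° ≈ 23.36 days.

23.4 days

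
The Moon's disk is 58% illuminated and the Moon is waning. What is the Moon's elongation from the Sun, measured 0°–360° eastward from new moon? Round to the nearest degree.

Invert f = (1 − cos θ)/2 to get cos θ = 1 − 2(0.58) = -0.160, hence θ₀ = arccos -0.160 = 99.2°.
Since the Moon is past full (waning), take the reflex angle: θ = 360° − 99.2° = 260.8°.

261°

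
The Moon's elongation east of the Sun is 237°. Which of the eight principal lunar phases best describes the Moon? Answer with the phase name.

The waning gibbous sector spans roughly 202°–248°; 237° falls inside it.

waning gibbous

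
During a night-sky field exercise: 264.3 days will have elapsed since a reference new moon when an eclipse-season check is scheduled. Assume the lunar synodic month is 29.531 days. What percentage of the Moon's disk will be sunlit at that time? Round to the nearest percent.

2%

264.3/29.531 = 8.950 lunations, so 8 complete cycles and 28.05 d into the next.
Phase angle: θ = 360°·(28.05 d)/(29.531 d) = 342.0°.
With cos θ = 0.951, the lit fraction is (1 − 0.951)/2 ≈ 0.025, so 2%.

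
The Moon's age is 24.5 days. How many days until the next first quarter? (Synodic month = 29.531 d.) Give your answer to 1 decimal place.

First quarter occurs at elongation 90°, i.e. at age 29.531 × 90/360 = 7.383 d.
This lunation's first quarter (7.383 d) has passed, so add one period: 36.914 − 24.5 = 12.414 days.

12.4 days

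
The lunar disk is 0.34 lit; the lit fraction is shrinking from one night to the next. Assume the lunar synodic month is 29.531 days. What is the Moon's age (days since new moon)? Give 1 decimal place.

From f = (1 − cos θ)/2: cos θ = 1 − 2×0.34 = 0.320; arccos → 71.3°.
A waning Moon lies in 180°–360°, so θ = 360° − 71.3° = 288.7°.
At 360°/29.531 d per day, 288.7° corresponds to 23.68 days.

23.7 days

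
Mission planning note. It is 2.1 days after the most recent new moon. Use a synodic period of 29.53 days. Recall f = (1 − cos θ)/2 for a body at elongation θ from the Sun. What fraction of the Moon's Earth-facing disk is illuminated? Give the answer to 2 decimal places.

Elongation θ = 360° × 2.1/29.53 ≈ 25.6°.
Illuminated fraction = (1 − cos 25.6°)/2 = (1 − 0.902)/2 ≈ 0.049.

0.05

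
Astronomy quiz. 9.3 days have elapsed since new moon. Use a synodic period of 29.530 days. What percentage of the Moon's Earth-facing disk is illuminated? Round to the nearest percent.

70%

The Moon has covered 9.3/29.530 of its cycle, so θ ≈ 360° × 9.3/29.530 = 113.4°.
cos 113.4° = (-0.397), so f = (1 − (-0.397))/2 = 0.698, so 70%.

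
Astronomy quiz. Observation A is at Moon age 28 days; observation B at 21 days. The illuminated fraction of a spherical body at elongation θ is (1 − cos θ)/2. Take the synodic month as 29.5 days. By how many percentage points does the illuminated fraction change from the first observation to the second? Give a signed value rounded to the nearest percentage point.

+59 percentage points

θ₁ = 360° × 28/29.5 = 341.7°, f₁ = (1 − cos θ₁)/2 = 0.025.
θ₂ = 360° × 21/29.5 = 256.3°, f₂ = (1 − cos θ₂)/2 = 0.619.
Change = f₂ − f₁ = +0.593 → +59 percentage points.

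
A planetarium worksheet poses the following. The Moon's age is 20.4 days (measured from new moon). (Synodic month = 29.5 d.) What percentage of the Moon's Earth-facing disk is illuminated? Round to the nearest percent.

68%

The Moon has covered 20.4/29.5 of its cycle, so θ ≈ 360° × 20.4/29.5 = 248.9°.
cos 248.9° = (-0.359), so f = (1 − (-0.359))/2 = 0.680, so 68%.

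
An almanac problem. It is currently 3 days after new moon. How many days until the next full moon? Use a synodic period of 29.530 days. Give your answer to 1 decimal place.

Full moon is 0.5 of the way through the cycle: age 0.5 × 29.530 = 14.765 d.
So 11.765 days remain (14.765 − 3).

11.8 days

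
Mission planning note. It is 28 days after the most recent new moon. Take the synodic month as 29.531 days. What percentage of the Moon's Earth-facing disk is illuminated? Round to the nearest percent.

3%

Elongation θ = 360° × 28/29.531 ≈ 341.3°.
Illuminated fraction = (1 − cos 341.3°)/2 = (1 − 0.947)/2 ≈ 0.026, so 3%.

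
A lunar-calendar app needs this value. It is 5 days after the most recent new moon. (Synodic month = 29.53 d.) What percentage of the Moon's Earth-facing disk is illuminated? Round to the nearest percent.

Phase angle: θ = 360°·(5 d)/(29.53 d) = 61.0°.
With cos θ = 0.485, the lit fraction is (1 − 0.485)/2 ≈ 0.257, so 26%.

26%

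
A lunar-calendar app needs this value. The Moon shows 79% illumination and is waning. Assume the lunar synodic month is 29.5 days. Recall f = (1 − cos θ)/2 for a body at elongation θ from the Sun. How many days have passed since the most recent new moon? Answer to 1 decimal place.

From f = (1 − cos θ)/2: cos θ = 1 − 2×0.79 = -0.580; arccos → 125.5°.
A waning Moon lies in 180°–360°, so θ = 360° − 125.5° = 234.5°.
At 360°/29.5 d per day, 234.5° corresponds to 19.22 days.

19.2 days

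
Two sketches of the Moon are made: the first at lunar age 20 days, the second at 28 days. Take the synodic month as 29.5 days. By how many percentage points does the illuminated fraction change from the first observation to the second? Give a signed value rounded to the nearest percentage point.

θ₁ = 360° × 20/29.5 = 244.1°, f₁ = (1 − cos θ₁)/2 = 0.719.
θ₂ = 360° × 28/29.5 = 341.7°, f₂ = (1 − cos θ₂)/2 = 0.025.
Change = f₂ − f₁ = -0.693 → -69 percentage points.

-69 percentage points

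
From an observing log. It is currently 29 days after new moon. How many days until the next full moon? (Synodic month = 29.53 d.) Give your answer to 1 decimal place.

Full moon is 0.5 of the way through the cycle: age 0.5 × 29.53 = 14.765 d.
Already past this cycle's full moon; the next is at 14.765 + 29.53 = 44.295 d, so 44.295 − 29 = 15.295 days.

15.3 days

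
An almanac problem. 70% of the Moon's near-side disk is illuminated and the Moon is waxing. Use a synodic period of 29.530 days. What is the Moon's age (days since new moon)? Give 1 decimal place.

cos θ = 1 − 2f = -0.400, giving a principal value of 113.6°.
Before full moon the principal value applies: θ = 113.6°.
That fraction of the synodic month is 113.6/360 × 29.530 d ≈ 9.32 d.

9.3 days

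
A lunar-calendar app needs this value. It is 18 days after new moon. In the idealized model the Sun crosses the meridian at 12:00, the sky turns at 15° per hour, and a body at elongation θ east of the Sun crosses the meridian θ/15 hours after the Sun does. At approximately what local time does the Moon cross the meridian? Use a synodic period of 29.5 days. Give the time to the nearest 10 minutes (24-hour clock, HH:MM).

02:40

Elongation θ = 360° × 18/29.5 ≈ 219.7°.
Delay after the Sun = 219.7° / (15°/h) ≈ 14.64 h.
12:00 + 14.644 h ≈ 02:39 → 02:40 to the nearest ten minutes.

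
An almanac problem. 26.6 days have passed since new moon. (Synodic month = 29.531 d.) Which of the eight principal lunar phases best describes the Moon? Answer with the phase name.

waning crescent

At 26.6/29.531 of the cycle, θ ≈ 324° — the waning crescent range.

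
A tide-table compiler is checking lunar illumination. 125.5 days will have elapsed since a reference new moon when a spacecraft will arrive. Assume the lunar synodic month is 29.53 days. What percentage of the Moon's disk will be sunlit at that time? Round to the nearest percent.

50%

125.5/29.53 = 4.250 lunations, so 4 complete cycles and 7.38 d into the next.
Elongation θ = 360° × 7.38/29.53 ≈ 90.0°.
Illuminated fraction = (1 − cos 90.0°)/2 = (1 − 0.001)/2 ≈ 0.500, so 50%.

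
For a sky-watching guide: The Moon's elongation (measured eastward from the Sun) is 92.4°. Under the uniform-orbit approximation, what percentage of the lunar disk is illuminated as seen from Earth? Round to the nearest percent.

Half-versine of 92.4°: (1 − (-0.042))/2 = 0.521, i.e. 52%.

52%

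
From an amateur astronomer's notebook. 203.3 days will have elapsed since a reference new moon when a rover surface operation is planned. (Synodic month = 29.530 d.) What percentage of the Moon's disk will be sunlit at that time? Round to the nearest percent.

13%

203.3/29.530 = 6.885 lunations, so 6 complete cycles and 26.12 d into the next.
The Moon has covered 26.12/29.530 of its cycle, so θ ≈ 360° × 26.12/29.530 = 318.4°.
With cos θ = 0.748, the lit fraction is (1 − 0.748)/2 ≈ 0.126, so 13%.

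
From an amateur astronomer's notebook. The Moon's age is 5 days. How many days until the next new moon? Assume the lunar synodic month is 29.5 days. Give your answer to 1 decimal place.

24.5 days

The next new moon completes the synodic month: 29.5 − 5 = 24.500 days.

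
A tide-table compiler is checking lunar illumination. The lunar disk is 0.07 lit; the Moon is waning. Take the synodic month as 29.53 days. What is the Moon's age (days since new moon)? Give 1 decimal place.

27.0 days

Invert f = (1 − cos θ)/2 to get cos θ = 1 − 2(0.07) = 0.860, hence θ₀ = arccos 0.860 = 30.7°.
A waning Moon lies in 180°–360°, so θ = 360° − 30.7° = 329.3°.
That fraction of the synodic month is 329.3/360 × 29.53 d ≈ 27.01 d.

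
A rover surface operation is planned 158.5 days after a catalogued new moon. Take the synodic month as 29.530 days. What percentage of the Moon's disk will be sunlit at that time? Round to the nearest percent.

84%

Reduce mod P: 158.5 − 5×29.530 = 10.85 d into the current lunation.
The Moon has covered 10.85/29.530 of its cycle, so θ ≈ 360° × 10.85/29.530 = 132.3°.
Illuminated fraction = (1 − cos 132.3°)/2 = (1 − (-0.673))/2 ≈ 0.836, so 84%.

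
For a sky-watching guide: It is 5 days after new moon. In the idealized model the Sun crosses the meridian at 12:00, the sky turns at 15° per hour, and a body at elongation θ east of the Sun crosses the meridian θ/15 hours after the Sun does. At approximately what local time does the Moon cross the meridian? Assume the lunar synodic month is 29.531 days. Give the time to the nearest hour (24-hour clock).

16:00

Elongation θ = 360° × 5/29.531 ≈ 61.0°.
Delay after the Sun = 61.0° / (15°/h) ≈ 4.06 h.
12:00 + 4.06 h ≈ 16:04 → 16:00 to the nearest hour.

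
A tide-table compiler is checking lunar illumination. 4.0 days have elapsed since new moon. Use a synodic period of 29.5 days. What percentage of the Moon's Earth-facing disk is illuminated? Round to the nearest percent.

17%

Phase angle: θ = 360°·(4.0 d)/(29.5 d) = 48.8°.
Illuminated fraction = (1 − cos 48.8°)/2 = (1 − 0.659)/2 ≈ 0.171, so 17%.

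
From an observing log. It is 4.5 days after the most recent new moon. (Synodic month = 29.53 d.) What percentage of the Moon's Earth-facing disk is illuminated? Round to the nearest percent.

21%

Elongation θ = 360° × 4.5/29.53 ≈ 54.9°.
With cos θ = 0.576, the lit fraction is (1 − 0.576)/2 ≈ 0.212, so 21%.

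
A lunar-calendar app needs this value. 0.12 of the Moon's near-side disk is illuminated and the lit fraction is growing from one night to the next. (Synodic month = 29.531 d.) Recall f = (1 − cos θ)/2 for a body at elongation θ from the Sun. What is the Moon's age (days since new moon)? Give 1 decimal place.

3.3 days

cos θ = 1 − 2f = 0.760, giving a principal value of 40.5°.
Waxing ⇒ before full, so θ = 40.5°.
That fraction of the synodic month is 40.5/360 × 29.531 d ≈ 3.33 d.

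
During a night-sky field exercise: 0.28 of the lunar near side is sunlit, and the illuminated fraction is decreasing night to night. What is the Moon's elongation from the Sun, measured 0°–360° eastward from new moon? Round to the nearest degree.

296°

Invert f = (1 − cos θ)/2 to get cos θ = 1 − 2(0.28) = 0.440, hence θ₀ = arccos 0.440 = 63.9°.
A waning Moon lies in 180°–360°, so θ = 360° − 63.9° = 296.1°.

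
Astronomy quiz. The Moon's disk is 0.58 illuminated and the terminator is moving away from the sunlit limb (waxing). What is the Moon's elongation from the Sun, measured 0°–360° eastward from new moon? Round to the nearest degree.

99°

From f = (1 − cos θ)/2: cos θ = 1 − 2×0.58 = -0.160; arccos → 99.2°.
The Moon is waxing (0°–180°), so θ = 99.2° directly.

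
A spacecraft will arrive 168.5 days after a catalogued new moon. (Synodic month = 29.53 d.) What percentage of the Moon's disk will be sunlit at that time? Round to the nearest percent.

64%

168.5 d spans 5 complete synodic months (5 × 29.53 = 147.65 d) plus 20.85 d.
Elongation θ = 360° × 20.85/29.53 ≈ 254.2°.
Illuminated fraction = (1 − cos 254.2°)/2 = (1 − (-0.273))/2 ≈ 0.636, so 64%.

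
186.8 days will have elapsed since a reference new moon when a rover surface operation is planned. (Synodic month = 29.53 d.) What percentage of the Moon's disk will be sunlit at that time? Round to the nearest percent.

Reduce mod P: 186.8 − 6×29.53 = 9.62 d into the current lunation.
Elongation θ = 360° × 9.62/29.53 ≈ 117.3°.
Illuminated fraction = (1 − cos 117.3°)/2 = (1 − (-0.458))/2 ≈ 0.729, so 73%.

73%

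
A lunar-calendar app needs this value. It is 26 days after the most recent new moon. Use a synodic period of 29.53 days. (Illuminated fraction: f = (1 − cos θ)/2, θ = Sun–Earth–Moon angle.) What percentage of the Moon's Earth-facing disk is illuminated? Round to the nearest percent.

13%

Elongation θ = 360° × 26/29.53 ≈ 317.0°.
Illuminated fraction = (1 − cos 317.0°)/2 = (1 − 0.731)/2 ≈ 0.135, so 13%.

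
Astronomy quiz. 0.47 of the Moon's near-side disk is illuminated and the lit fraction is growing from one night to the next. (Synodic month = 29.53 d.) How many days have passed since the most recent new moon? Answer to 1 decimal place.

7.1 days

cos θ = 1 − 2f = 0.060, giving a principal value of 86.6°.
The Moon is waxing (0°–180°), so θ = 86.6° directly.
At 360°/29.53 d per day, 86.6° corresponds to 7.10 days.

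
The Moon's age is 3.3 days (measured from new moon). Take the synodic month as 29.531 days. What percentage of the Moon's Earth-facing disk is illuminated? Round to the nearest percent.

Phase angle: θ = 360°·(3.3 d)/(29.531 d) = 40.2°.
With cos θ = 0.763, the lit fraction is (1 − 0.763)/2 ≈ 0.118, so 12%.

12%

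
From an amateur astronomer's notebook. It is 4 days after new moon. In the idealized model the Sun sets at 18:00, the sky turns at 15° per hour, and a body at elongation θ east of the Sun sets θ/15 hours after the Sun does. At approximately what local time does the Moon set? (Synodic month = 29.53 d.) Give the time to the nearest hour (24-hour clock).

Elongation θ = 360° × 4/29.53 ≈ 48.8°.
At 15° of sky rotation per hour, 48.8° corresponds to a 3.25 h lag.
18:00 + 3.25 h ≈ 21:15 → 21:00 to the nearest hour.

21:00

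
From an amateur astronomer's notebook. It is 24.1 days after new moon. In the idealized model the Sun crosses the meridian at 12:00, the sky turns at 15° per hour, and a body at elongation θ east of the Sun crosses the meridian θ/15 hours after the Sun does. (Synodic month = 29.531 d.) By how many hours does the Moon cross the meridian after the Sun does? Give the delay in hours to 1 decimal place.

19.6 h

The Moon has covered 24.1/29.531 of its cycle, so θ ≈ 360° × 24.1/29.531 = 293.8°.
Delay after the Sun = 293.8° / (15°/h) ≈ 19.59 h.
So the Moon crosses the meridian 19.59 h after the Sun.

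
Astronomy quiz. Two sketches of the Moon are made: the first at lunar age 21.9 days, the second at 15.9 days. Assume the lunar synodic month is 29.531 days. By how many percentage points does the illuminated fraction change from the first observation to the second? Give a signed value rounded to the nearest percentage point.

+46 pp

First observation: θ = 360°·21.9/29.531 = 267.0°, so f = 0.526.
Second observation: θ = 193.8°, f = 0.986.
Δf = 0.986 − 0.526 = +0.459, i.e. +46 pp.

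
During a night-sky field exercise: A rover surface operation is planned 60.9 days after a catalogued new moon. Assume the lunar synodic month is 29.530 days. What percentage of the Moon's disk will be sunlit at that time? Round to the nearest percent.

Reduce mod P: 60.9 − 2×29.530 = 1.84 d into the current lunation.
The Moon has covered 1.84/29.530 of its cycle, so θ ≈ 360° × 1.84/29.530 = 22.4°.
Illuminated fraction = (1 − cos 22.4°)/2 = (1 − 0.924)/2 ≈ 0.038, so 4%.

4%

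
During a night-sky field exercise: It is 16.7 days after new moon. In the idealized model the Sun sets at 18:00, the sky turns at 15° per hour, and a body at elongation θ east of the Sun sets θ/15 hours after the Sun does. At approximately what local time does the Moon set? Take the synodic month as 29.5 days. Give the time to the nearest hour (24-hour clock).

08:00

Phase angle: θ = 360°·(16.7 d)/(29.5 d) = 203.8°.
At 15° of sky rotation per hour, 203.8° corresponds to a 13.59 h lag.
18:00 + 13.59 h ≈ 07:35 → 08:00 to the nearest hour.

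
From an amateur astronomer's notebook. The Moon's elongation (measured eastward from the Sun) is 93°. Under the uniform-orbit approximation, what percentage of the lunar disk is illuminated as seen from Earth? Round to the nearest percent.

Half-versine of 93°: (1 − (-0.052))/2 = 0.526, i.e. 53%.

53%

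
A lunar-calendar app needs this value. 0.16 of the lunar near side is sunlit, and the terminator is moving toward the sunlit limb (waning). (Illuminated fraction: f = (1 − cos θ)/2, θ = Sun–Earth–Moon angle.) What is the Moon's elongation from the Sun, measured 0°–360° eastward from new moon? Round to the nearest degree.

313°

Invert f = (1 − cos θ)/2 to get cos θ = 1 − 2(0.16) = 0.680, hence θ₀ = arccos 0.680 = 47.2°.
Since the Moon is past full (waning), take the reflex angle: θ = 360° − 47.2° = 312.8°.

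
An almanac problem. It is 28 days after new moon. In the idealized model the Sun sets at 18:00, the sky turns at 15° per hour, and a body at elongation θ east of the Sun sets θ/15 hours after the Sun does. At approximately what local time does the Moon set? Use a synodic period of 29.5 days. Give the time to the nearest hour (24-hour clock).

17:00

The Moon has covered 28/29.5 of its cycle, so θ ≈ 360° × 28/29.5 = 341.7°.
Delay after the Sun = 341.7° / (15°/h) ≈ 22.78 h.
18:00 + 22.78 h ≈ 16:47 → 17:00 to the nearest hour.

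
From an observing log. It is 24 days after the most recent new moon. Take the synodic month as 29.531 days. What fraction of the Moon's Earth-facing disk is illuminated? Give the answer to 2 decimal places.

Elongation θ = 360° × 24/29.531 ≈ 292.6°.
With cos θ = 0.384, the lit fraction is (1 − 0.384)/2 ≈ 0.308.

0.31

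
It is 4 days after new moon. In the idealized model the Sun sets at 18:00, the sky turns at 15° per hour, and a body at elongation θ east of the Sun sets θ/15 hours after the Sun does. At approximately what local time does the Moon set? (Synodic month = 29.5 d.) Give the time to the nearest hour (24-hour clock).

Phase angle: θ = 360°·(4 d)/(29.5 d) = 48.8°.
Delay after the Sun = 48.8° / (15°/h) ≈ 3.25 h.
18:00 + 3.25 h ≈ 21:15 → 21:00 to the nearest hour.

21:00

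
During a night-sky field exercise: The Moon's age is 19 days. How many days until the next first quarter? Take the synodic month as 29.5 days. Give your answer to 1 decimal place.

17.9 days

First quarter is 0.25 of the way through the cycle: age 0.25 × 29.5 = 7.375 d.
This lunation's first quarter (7.375 d) has passed, so add one period: 36.875 − 19 = 17.875 days.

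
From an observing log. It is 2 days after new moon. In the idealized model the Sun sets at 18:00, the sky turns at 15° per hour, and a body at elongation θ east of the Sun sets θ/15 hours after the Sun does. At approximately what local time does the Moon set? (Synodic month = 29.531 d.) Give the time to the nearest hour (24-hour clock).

20:00

Phase angle: θ = 360°·(2 d)/(29.531 d) = 24.4°.
Delay after the Sun = 24.4° / (15°/h) ≈ 1.63 h.
18:00 + 1.63 h ≈ 19:38 → 20:00 to the nearest hour.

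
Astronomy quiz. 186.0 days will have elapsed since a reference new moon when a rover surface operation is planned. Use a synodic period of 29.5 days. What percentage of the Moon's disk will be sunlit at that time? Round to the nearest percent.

67%

186.0 d spans 6 complete synodic months (6 × 29.5 = 177.00 d) plus 9.00 d.
The Moon has covered 9.00/29.5 of its cycle, so θ ≈ 360° × 9.00/29.5 = 109.8°.
cos 109.8° = (-0.339), so f = (1 − (-0.339))/2 = 0.670, so 67%.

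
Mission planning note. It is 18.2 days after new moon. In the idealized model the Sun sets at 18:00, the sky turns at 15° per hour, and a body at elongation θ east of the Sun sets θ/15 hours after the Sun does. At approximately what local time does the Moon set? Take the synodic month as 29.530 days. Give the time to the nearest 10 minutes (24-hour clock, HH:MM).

The Moon has covered 18.2/29.530 of its cycle, so θ ≈ 360° × 18.2/29.530 = 221.9°.
The Moon trails the Sun by θ/15 = 221.9/15 ≈ 14.79 hours.
18:00 + 14.792 h ≈ 08:48 → 08:50 to the nearest ten minutes.

08:50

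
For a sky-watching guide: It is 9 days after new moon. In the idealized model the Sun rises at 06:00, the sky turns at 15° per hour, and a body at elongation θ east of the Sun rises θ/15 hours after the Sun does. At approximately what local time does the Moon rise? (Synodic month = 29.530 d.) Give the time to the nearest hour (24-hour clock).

13:00

Elongation θ = 360° × 9/29.530 ≈ 109.7°.
The Moon trails the Sun by θ/15 = 109.7/15 ≈ 7.31 hours.
06:00 + 7.31 h ≈ 13:19 → 13:00 to the nearest hour.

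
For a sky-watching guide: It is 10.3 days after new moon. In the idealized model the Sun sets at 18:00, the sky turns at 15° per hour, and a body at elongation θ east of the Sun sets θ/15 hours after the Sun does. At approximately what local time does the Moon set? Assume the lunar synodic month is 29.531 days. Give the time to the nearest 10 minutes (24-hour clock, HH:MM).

Elongation θ = 360° × 10.3/29.531 ≈ 125.6°.
Delay after the Sun = 125.6° / (15°/h) ≈ 8.37 h.
18:00 + 8.371 h ≈ 02:22 → 02:20 to the nearest ten minutes.

02:20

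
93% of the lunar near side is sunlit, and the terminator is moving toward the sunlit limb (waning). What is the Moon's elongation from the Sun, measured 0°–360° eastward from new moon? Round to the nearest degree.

211°

From f = (1 − cos θ)/2: cos θ = 1 − 2×0.93 = -0.860; arccos → 149.3°.
A waning Moon lies in 180°–360°, so θ = 360° − 149.3° = 210.7°.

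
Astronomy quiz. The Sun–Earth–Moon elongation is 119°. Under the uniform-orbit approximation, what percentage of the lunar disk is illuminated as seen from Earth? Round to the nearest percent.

74%

cos 119° = (-0.485), so f = (1 − (-0.485))/2 = 0.742, i.e. 74%.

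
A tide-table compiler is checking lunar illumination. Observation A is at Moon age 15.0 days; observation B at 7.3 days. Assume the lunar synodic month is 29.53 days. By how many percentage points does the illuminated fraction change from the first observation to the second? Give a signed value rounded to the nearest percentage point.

-51 percentage points

First observation: θ = 360°·15.0/29.53 = 182.9°, so f = 0.999.
Second observation: θ = 89.0°, f = 0.491.
Δf = 0.491 − 0.999 = -0.508, i.e. -51 pp.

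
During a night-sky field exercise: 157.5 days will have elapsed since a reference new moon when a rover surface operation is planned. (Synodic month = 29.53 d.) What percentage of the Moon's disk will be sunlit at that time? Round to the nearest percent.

157.5 d spans 5 complete synodic months (5 × 29.53 = 147.65 d) plus 9.85 d.
Elongation θ = 360° × 9.85/29.53 ≈ 120.1°.
Illuminated fraction = (1 − cos 120.1°)/2 = (1 − (-0.501))/2 ≈ 0.751, so 75%.

75%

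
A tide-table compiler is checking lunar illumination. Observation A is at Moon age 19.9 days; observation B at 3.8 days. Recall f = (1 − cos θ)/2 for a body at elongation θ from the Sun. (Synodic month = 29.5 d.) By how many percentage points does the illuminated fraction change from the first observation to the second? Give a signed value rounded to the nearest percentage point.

θ₁ = 360° × 19.9/29.5 = 242.8°, f₁ = (1 − cos θ₁)/2 = 0.728.
θ₂ = 360° × 3.8/29.5 = 46.4°, f₂ = (1 − cos θ₂)/2 = 0.155.
Change = f₂ − f₁ = -0.573 → -57 percentage points.

-57 percentage points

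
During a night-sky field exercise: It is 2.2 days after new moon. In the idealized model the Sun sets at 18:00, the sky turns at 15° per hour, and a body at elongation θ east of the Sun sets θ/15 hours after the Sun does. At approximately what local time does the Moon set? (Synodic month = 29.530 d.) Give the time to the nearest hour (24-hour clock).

Phase angle: θ = 360°·(2.2 d)/(29.530 d) = 26.8°.
At 15° of sky rotation per hour, 26.8° corresponds to a 1.79 h lag.
18:00 + 1.79 h ≈ 19:47 → 20:00 to the nearest hour.

20:00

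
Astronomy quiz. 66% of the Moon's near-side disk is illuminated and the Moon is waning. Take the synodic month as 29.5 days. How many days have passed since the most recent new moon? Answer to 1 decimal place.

20.6 days

Invert f = (1 − cos θ)/2 to get cos θ = 1 − 2(0.66) = -0.320, hence θ₀ = arccos -0.320 = 108.7°.
Waning ⇒ past full, so θ = 360° − 108.7° = 251.3°.
At 360°/29.5 d per day, 251.3° corresponds to 20.60 days.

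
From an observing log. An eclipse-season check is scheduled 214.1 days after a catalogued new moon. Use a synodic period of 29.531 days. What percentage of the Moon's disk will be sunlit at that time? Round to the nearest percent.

Reduce mod P: 214.1 − 7×29.531 = 7.38 d into the current lunation.
The Moon has covered 7.38/29.531 of its cycle, so θ ≈ 360° × 7.38/29.531 = 90.0°.
cos 90.0° = (-0.000), so f = (1 − (-0.000))/2 = 0.500, so 50%.

50%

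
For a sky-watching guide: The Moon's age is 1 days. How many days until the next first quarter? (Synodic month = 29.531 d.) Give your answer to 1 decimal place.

6.4 days

First quarter occurs at elongation 90°, i.e. at age 29.531 × 90/360 = 7.383 d.
So 6.383 days remain (7.383 − 1).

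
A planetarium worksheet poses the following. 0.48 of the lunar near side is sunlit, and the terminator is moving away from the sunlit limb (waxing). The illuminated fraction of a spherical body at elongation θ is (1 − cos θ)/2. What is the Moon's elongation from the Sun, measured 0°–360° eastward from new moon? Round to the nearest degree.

Invert f = (1 − cos θ)/2 to get cos θ = 1 − 2(0.48) = 0.040, hence θ₀ = arccos 0.040 = 87.7°.
Before full moon the principal value applies: θ = 87.7°.

88°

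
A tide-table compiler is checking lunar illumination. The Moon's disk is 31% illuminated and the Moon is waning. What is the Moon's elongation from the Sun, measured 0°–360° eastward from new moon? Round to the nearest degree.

292°

cos θ = 1 − 2f = 0.380, giving a principal value of 67.7°.
Since the Moon is past full (waning), take the reflex angle: θ = 360° − 67.7° = 292.3°.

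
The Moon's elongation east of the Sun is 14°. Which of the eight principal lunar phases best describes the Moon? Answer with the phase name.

The new moon sector spans roughly -22°–22°; 14° falls inside it.

new moon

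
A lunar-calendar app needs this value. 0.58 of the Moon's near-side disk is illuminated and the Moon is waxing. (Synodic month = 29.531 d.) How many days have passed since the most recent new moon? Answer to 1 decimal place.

From f = (1 − cos θ)/2: cos θ = 1 − 2×0.58 = -0.160; arccos → 99.2°.
The Moon is waxing (0°–180°), so θ = 99.2° directly.
Age = 29.531 × 99.2°/360° ≈ 8.14 days.

8.1 days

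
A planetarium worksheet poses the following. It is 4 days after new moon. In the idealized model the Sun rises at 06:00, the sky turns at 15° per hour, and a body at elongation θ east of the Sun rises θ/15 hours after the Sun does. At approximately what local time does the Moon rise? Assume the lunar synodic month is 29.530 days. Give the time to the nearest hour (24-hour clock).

The Moon has covered 4/29.530 of its cycle, so θ ≈ 360° × 4/29.530 = 48.8°.
Delay after the Sun = 48.8° / (15°/h) ≈ 3.25 h.
06:00 + 3.25 h ≈ 09:15 → 09:00 to the nearest hour.

09:00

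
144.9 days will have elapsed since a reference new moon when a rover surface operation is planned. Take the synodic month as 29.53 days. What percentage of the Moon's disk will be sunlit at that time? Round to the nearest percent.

144.9/29.53 = 4.907 lunations, so 4 complete cycles and 26.78 d into the next.
Phase angle: θ = 360°·(26.78 d)/(29.53 d) = 326.5°.
Illuminated fraction = (1 − cos 326.5°)/2 = (1 − 0.834)/2 ≈ 0.083, so 8%.

8%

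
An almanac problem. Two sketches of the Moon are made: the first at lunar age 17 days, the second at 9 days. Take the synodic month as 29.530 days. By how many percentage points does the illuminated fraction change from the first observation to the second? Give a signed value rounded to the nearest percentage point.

-28 percentage points

θ₁ = 360° × 17/29.530 = 207.2°, f₁ = (1 − cos θ₁)/2 = 0.945.
θ₂ = 360° × 9/29.530 = 109.7°, f₂ = (1 − cos θ₂)/2 = 0.669.
Change = f₂ − f₁ = -0.276 → -28 percentage points.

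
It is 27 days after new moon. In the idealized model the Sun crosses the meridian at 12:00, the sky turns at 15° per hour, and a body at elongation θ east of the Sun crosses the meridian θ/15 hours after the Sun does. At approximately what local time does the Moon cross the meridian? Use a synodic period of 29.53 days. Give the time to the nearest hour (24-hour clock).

The Moon has covered 27/29.53 of its cycle, so θ ≈ 360° × 27/29.53 = 329.2°.
The Moon trails the Sun by θ/15 = 329.2/15 ≈ 21.94 hours.
12:00 + 21.94 h ≈ 09:57 → 10:00 to the nearest hour.

10:00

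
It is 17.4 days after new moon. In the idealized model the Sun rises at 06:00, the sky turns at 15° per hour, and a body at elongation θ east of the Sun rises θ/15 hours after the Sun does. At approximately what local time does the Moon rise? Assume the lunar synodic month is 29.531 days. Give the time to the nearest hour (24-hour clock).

The Moon has covered 17.4/29.531 of its cycle, so θ ≈ 360° × 17.4/29.531 = 212.1°.
At 15° of sky rotation per hour, 212.1° corresponds to a 14.14 h lag.
06:00 + 14.14 h ≈ 20:08 → 20:00 to the nearest hour.

20:00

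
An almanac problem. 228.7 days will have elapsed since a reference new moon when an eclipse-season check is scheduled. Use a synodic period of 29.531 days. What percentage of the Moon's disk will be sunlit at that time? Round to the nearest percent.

228.7/29.531 = 7.744 lunations, so 7 complete cycles and 21.98 d into the next.
Elongation θ = 360° × 21.98/29.531 ≈ 268.0°.
With cos θ = (-0.035), the lit fraction is (1 − (-0.035))/2 ≈ 0.518, so 52%.

52%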